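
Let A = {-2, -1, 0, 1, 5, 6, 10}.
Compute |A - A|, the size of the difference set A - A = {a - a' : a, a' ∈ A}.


A - A = {a - a' : a, a' ∈ A}; |A| = 7.
Bounds: 2|A|-1 ≤ |A - A| ≤ |A|² - |A| + 1, i.e. 13 ≤ |A - A| ≤ 43.
Note: 0 ∈ A - A always (from a - a). The set is symmetric: if d ∈ A - A then -d ∈ A - A.
Enumerate nonzero differences d = a - a' with a > a' (then include -d):
Positive differences: {1, 2, 3, 4, 5, 6, 7, 8, 9, 10, 11, 12}
Full difference set: {0} ∪ (positive diffs) ∪ (negative diffs).
|A - A| = 1 + 2·12 = 25 (matches direct enumeration: 25).

|A - A| = 25


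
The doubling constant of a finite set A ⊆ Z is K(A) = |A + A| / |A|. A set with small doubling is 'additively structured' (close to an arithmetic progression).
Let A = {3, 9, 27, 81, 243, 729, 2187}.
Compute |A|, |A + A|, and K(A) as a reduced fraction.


|A| = 7.
Compute A + A by enumerating all 49 pairs.
A + A = {6, 12, 18, 30, 36, 54, 84, 90, 108, 162, 246, 252, 270, 324, 486, 732, 738, 756, 810, 972, 1458, 2190, 2196, 2214, 2268, 2430, 2916, 4374}, so |A + A| = 28.
K = |A + A| / |A| = 28/7 = 4/1 ≈ 4.0000.
Reference: AP of size 7 gives K = 13/7 ≈ 1.8571; a fully generic set of size 7 gives K ≈ 4.0000.

|A| = 7, |A + A| = 28, K = 28/7 = 4/1.


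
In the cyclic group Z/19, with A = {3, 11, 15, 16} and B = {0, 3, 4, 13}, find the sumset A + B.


Work in Z/19Z: reduce every sum a + b modulo 19.
Enumerate all 16 pairs:
a = 3: 3+0=3, 3+3=6, 3+4=7, 3+13=16
a = 11: 11+0=11, 11+3=14, 11+4=15, 11+13=5
a = 15: 15+0=15, 15+3=18, 15+4=0, 15+13=9
a = 16: 16+0=16, 16+3=0, 16+4=1, 16+13=10
Distinct residues collected: {0, 1, 3, 5, 6, 7, 9, 10, 11, 14, 15, 16, 18}
|A + B| = 13 (out of 19 total residues).

A + B = {0, 1, 3, 5, 6, 7, 9, 10, 11, 14, 15, 16, 18}


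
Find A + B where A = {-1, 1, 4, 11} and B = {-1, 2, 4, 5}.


A + B = {a + b : a ∈ A, b ∈ B}.
Enumerate all |A|·|B| = 4·4 = 16 pairs (a, b) and collect distinct sums.
a = -1: -1+-1=-2, -1+2=1, -1+4=3, -1+5=4
a = 1: 1+-1=0, 1+2=3, 1+4=5, 1+5=6
a = 4: 4+-1=3, 4+2=6, 4+4=8, 4+5=9
a = 11: 11+-1=10, 11+2=13, 11+4=15, 11+5=16
Collecting distinct sums: A + B = {-2, 0, 1, 3, 4, 5, 6, 8, 9, 10, 13, 15, 16}
|A + B| = 13

A + B = {-2, 0, 1, 3, 4, 5, 6, 8, 9, 10, 13, 15, 16}


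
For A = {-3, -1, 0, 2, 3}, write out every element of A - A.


A - A = {a - a' : a, a' ∈ A}.
Compute a - a' for each ordered pair (a, a'):
a = -3: -3--3=0, -3--1=-2, -3-0=-3, -3-2=-5, -3-3=-6
a = -1: -1--3=2, -1--1=0, -1-0=-1, -1-2=-3, -1-3=-4
a = 0: 0--3=3, 0--1=1, 0-0=0, 0-2=-2, 0-3=-3
a = 2: 2--3=5, 2--1=3, 2-0=2, 2-2=0, 2-3=-1
a = 3: 3--3=6, 3--1=4, 3-0=3, 3-2=1, 3-3=0
Collecting distinct values (and noting 0 appears from a-a):
A - A = {-6, -5, -4, -3, -2, -1, 0, 1, 2, 3, 4, 5, 6}
|A - A| = 13

A - A = {-6, -5, -4, -3, -2, -1, 0, 1, 2, 3, 4, 5, 6}


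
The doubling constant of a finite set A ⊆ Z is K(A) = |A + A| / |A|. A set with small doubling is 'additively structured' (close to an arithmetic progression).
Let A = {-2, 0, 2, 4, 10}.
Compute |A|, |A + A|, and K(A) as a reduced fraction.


|A| = 5.
Compute A + A by enumerating all 25 pairs.
A + A = {-4, -2, 0, 2, 4, 6, 8, 10, 12, 14, 20}, so |A + A| = 11.
K = |A + A| / |A| = 11/5 (already in lowest terms) ≈ 2.2000.
Reference: AP of size 5 gives K = 9/5 ≈ 1.8000; a fully generic set of size 5 gives K ≈ 3.0000.

|A| = 5, |A + A| = 11, K = 11/5.


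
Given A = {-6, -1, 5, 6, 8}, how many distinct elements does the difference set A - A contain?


A - A = {a - a' : a, a' ∈ A}; |A| = 5.
Bounds: 2|A|-1 ≤ |A - A| ≤ |A|² - |A| + 1, i.e. 9 ≤ |A - A| ≤ 21.
Note: 0 ∈ A - A always (from a - a). The set is symmetric: if d ∈ A - A then -d ∈ A - A.
Enumerate nonzero differences d = a - a' with a > a' (then include -d):
Positive differences: {1, 2, 3, 5, 6, 7, 9, 11, 12, 14}
Full difference set: {0} ∪ (positive diffs) ∪ (negative diffs).
|A - A| = 1 + 2·10 = 21 (matches direct enumeration: 21).

|A - A| = 21


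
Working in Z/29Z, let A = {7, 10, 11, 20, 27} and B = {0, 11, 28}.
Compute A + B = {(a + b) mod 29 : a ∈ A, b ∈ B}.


Work in Z/29Z: reduce every sum a + b modulo 29.
Enumerate all 15 pairs:
a = 7: 7+0=7, 7+11=18, 7+28=6
a = 10: 10+0=10, 10+11=21, 10+28=9
a = 11: 11+0=11, 11+11=22, 11+28=10
a = 20: 20+0=20, 20+11=2, 20+28=19
a = 27: 27+0=27, 27+11=9, 27+28=26
Distinct residues collected: {2, 6, 7, 9, 10, 11, 18, 19, 20, 21, 22, 26, 27}
|A + B| = 13 (out of 29 total residues).

A + B = {2, 6, 7, 9, 10, 11, 18, 19, 20, 21, 22, 26, 27}


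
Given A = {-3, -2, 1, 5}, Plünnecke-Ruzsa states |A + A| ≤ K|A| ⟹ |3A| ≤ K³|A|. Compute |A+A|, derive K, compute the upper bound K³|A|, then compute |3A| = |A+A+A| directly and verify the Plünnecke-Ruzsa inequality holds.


|A| = 4.
Step 1: Compute A + A by enumerating all 16 pairs.
A + A = {-6, -5, -4, -2, -1, 2, 3, 6, 10}, so |A + A| = 9.
Step 2: Doubling constant K = |A + A|/|A| = 9/4 = 9/4 ≈ 2.2500.
Step 3: Plünnecke-Ruzsa gives |3A| ≤ K³·|A| = (2.2500)³ · 4 ≈ 45.5625.
Step 4: Compute 3A = A + A + A directly by enumerating all triples (a,b,c) ∈ A³; |3A| = 16.
Step 5: Check 16 ≤ 45.5625? Yes ✓.

K = 9/4, Plünnecke-Ruzsa bound K³|A| ≈ 45.5625, |3A| = 16, inequality holds.


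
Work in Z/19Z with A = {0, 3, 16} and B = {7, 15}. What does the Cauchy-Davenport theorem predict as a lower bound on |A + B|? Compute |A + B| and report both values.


Cauchy-Davenport: |A + B| ≥ min(p, |A| + |B| - 1) for A, B nonempty in Z/pZ.
|A| = 3, |B| = 2, p = 19.
CD lower bound = min(19, 3 + 2 - 1) = min(19, 4) = 4.
Compute A + B mod 19 directly:
a = 0: 0+7=7, 0+15=15
a = 3: 3+7=10, 3+15=18
a = 16: 16+7=4, 16+15=12
A + B = {4, 7, 10, 12, 15, 18}, so |A + B| = 6.
Verify: 6 ≥ 4? Yes ✓.

CD lower bound = 4, actual |A + B| = 6.


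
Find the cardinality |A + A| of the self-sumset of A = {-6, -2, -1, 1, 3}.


A + A = {a + a' : a, a' ∈ A}; |A| = 5.
General bounds: 2|A| - 1 ≤ |A + A| ≤ |A|(|A|+1)/2, i.e. 9 ≤ |A + A| ≤ 15.
Lower bound 2|A|-1 is attained iff A is an arithmetic progression.
Enumerate sums a + a' for a ≤ a' (symmetric, so this suffices):
a = -6: -6+-6=-12, -6+-2=-8, -6+-1=-7, -6+1=-5, -6+3=-3
a = -2: -2+-2=-4, -2+-1=-3, -2+1=-1, -2+3=1
a = -1: -1+-1=-2, -1+1=0, -1+3=2
a = 1: 1+1=2, 1+3=4
a = 3: 3+3=6
Distinct sums: {-12, -8, -7, -5, -4, -3, -2, -1, 0, 1, 2, 4, 6}
|A + A| = 13

|A + A| = 13


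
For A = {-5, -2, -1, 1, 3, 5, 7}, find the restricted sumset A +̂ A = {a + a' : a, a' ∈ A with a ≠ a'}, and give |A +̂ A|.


Restricted sumset: A +̂ A = {a + a' : a ∈ A, a' ∈ A, a ≠ a'}.
Equivalently, take A + A and drop any sum 2a that is achievable ONLY as a + a for a ∈ A (i.e. sums representable only with equal summands).
Enumerate pairs (a, a') with a < a' (symmetric, so each unordered pair gives one sum; this covers all a ≠ a'):
  -5 + -2 = -7
  -5 + -1 = -6
  -5 + 1 = -4
  -5 + 3 = -2
  -5 + 5 = 0
  -5 + 7 = 2
  -2 + -1 = -3
  -2 + 1 = -1
  -2 + 3 = 1
  -2 + 5 = 3
  -2 + 7 = 5
  -1 + 1 = 0
  -1 + 3 = 2
  -1 + 5 = 4
  -1 + 7 = 6
  1 + 3 = 4
  1 + 5 = 6
  1 + 7 = 8
  3 + 5 = 8
  3 + 7 = 10
  5 + 7 = 12
Collected distinct sums: {-7, -6, -4, -3, -2, -1, 0, 1, 2, 3, 4, 5, 6, 8, 10, 12}
|A +̂ A| = 16
(Reference bound: |A +̂ A| ≥ 2|A| - 3 for |A| ≥ 2, with |A| = 7 giving ≥ 11.)

|A +̂ A| = 16


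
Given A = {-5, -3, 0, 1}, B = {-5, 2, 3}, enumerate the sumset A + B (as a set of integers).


A + B = {a + b : a ∈ A, b ∈ B}.
Enumerate all |A|·|B| = 4·3 = 12 pairs (a, b) and collect distinct sums.
a = -5: -5+-5=-10, -5+2=-3, -5+3=-2
a = -3: -3+-5=-8, -3+2=-1, -3+3=0
a = 0: 0+-5=-5, 0+2=2, 0+3=3
a = 1: 1+-5=-4, 1+2=3, 1+3=4
Collecting distinct sums: A + B = {-10, -8, -5, -4, -3, -2, -1, 0, 2, 3, 4}
|A + B| = 11

A + B = {-10, -8, -5, -4, -3, -2, -1, 0, 2, 3, 4}


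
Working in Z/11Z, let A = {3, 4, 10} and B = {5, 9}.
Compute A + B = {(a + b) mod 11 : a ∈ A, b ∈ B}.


Work in Z/11Z: reduce every sum a + b modulo 11.
Enumerate all 6 pairs:
a = 3: 3+5=8, 3+9=1
a = 4: 4+5=9, 4+9=2
a = 10: 10+5=4, 10+9=8
Distinct residues collected: {1, 2, 4, 8, 9}
|A + B| = 5 (out of 11 total residues).

A + B = {1, 2, 4, 8, 9}


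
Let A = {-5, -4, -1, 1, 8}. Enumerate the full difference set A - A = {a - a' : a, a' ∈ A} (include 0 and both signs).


A - A = {a - a' : a, a' ∈ A}.
Compute a - a' for each ordered pair (a, a'):
a = -5: -5--5=0, -5--4=-1, -5--1=-4, -5-1=-6, -5-8=-13
a = -4: -4--5=1, -4--4=0, -4--1=-3, -4-1=-5, -4-8=-12
a = -1: -1--5=4, -1--4=3, -1--1=0, -1-1=-2, -1-8=-9
a = 1: 1--5=6, 1--4=5, 1--1=2, 1-1=0, 1-8=-7
a = 8: 8--5=13, 8--4=12, 8--1=9, 8-1=7, 8-8=0
Collecting distinct values (and noting 0 appears from a-a):
A - A = {-13, -12, -9, -7, -6, -5, -4, -3, -2, -1, 0, 1, 2, 3, 4, 5, 6, 7, 9, 12, 13}
|A - A| = 21

A - A = {-13, -12, -9, -7, -6, -5, -4, -3, -2, -1, 0, 1, 2, 3, 4, 5, 6, 7, 9, 12, 13}


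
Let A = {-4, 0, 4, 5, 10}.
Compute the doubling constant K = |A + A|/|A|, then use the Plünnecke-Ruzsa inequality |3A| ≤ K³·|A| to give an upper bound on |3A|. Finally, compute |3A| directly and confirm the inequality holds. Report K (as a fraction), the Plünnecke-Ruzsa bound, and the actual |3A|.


|A| = 5.
Step 1: Compute A + A by enumerating all 25 pairs.
A + A = {-8, -4, 0, 1, 4, 5, 6, 8, 9, 10, 14, 15, 20}, so |A + A| = 13.
Step 2: Doubling constant K = |A + A|/|A| = 13/5 = 13/5 ≈ 2.6000.
Step 3: Plünnecke-Ruzsa gives |3A| ≤ K³·|A| = (2.6000)³ · 5 ≈ 87.8800.
Step 4: Compute 3A = A + A + A directly by enumerating all triples (a,b,c) ∈ A³; |3A| = 25.
Step 5: Check 25 ≤ 87.8800? Yes ✓.

K = 13/5, Plünnecke-Ruzsa bound K³|A| ≈ 87.8800, |3A| = 25, inequality holds.


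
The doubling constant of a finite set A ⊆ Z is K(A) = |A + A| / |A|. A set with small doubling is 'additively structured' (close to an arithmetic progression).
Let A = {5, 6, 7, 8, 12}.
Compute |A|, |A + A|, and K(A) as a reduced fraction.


|A| = 5.
Compute A + A by enumerating all 25 pairs.
A + A = {10, 11, 12, 13, 14, 15, 16, 17, 18, 19, 20, 24}, so |A + A| = 12.
K = |A + A| / |A| = 12/5 (already in lowest terms) ≈ 2.4000.
Reference: AP of size 5 gives K = 9/5 ≈ 1.8000; a fully generic set of size 5 gives K ≈ 3.0000.

|A| = 5, |A + A| = 12, K = 12/5.


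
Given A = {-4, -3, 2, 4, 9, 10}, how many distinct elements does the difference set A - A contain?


A - A = {a - a' : a, a' ∈ A}; |A| = 6.
Bounds: 2|A|-1 ≤ |A - A| ≤ |A|² - |A| + 1, i.e. 11 ≤ |A - A| ≤ 31.
Note: 0 ∈ A - A always (from a - a). The set is symmetric: if d ∈ A - A then -d ∈ A - A.
Enumerate nonzero differences d = a - a' with a > a' (then include -d):
Positive differences: {1, 2, 5, 6, 7, 8, 12, 13, 14}
Full difference set: {0} ∪ (positive diffs) ∪ (negative diffs).
|A - A| = 1 + 2·9 = 19 (matches direct enumeration: 19).

|A - A| = 19


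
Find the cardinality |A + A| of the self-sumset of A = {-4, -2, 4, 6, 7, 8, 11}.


A + A = {a + a' : a, a' ∈ A}; |A| = 7.
General bounds: 2|A| - 1 ≤ |A + A| ≤ |A|(|A|+1)/2, i.e. 13 ≤ |A + A| ≤ 28.
Lower bound 2|A|-1 is attained iff A is an arithmetic progression.
Enumerate sums a + a' for a ≤ a' (symmetric, so this suffices):
a = -4: -4+-4=-8, -4+-2=-6, -4+4=0, -4+6=2, -4+7=3, -4+8=4, -4+11=7
a = -2: -2+-2=-4, -2+4=2, -2+6=4, -2+7=5, -2+8=6, -2+11=9
a = 4: 4+4=8, 4+6=10, 4+7=11, 4+8=12, 4+11=15
a = 6: 6+6=12, 6+7=13, 6+8=14, 6+11=17
a = 7: 7+7=14, 7+8=15, 7+11=18
a = 8: 8+8=16, 8+11=19
a = 11: 11+11=22
Distinct sums: {-8, -6, -4, 0, 2, 3, 4, 5, 6, 7, 8, 9, 10, 11, 12, 13, 14, 15, 16, 17, 18, 19, 22}
|A + A| = 23

|A + A| = 23


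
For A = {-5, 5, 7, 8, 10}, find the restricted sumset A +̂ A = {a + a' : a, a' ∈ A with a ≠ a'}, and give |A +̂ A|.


Restricted sumset: A +̂ A = {a + a' : a ∈ A, a' ∈ A, a ≠ a'}.
Equivalently, take A + A and drop any sum 2a that is achievable ONLY as a + a for a ∈ A (i.e. sums representable only with equal summands).
Enumerate pairs (a, a') with a < a' (symmetric, so each unordered pair gives one sum; this covers all a ≠ a'):
  -5 + 5 = 0
  -5 + 7 = 2
  -5 + 8 = 3
  -5 + 10 = 5
  5 + 7 = 12
  5 + 8 = 13
  5 + 10 = 15
  7 + 8 = 15
  7 + 10 = 17
  8 + 10 = 18
Collected distinct sums: {0, 2, 3, 5, 12, 13, 15, 17, 18}
|A +̂ A| = 9
(Reference bound: |A +̂ A| ≥ 2|A| - 3 for |A| ≥ 2, with |A| = 5 giving ≥ 7.)

|A +̂ A| = 9


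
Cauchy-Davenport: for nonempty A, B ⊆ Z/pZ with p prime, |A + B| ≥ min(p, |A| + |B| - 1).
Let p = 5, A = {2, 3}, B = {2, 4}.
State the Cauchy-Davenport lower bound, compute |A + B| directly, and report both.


Cauchy-Davenport: |A + B| ≥ min(p, |A| + |B| - 1) for A, B nonempty in Z/pZ.
|A| = 2, |B| = 2, p = 5.
CD lower bound = min(5, 2 + 2 - 1) = min(5, 3) = 3.
Compute A + B mod 5 directly:
a = 2: 2+2=4, 2+4=1
a = 3: 3+2=0, 3+4=2
A + B = {0, 1, 2, 4}, so |A + B| = 4.
Verify: 4 ≥ 3? Yes ✓.

CD lower bound = 3, actual |A + B| = 4.


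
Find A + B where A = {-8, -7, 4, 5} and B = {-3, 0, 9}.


A + B = {a + b : a ∈ A, b ∈ B}.
Enumerate all |A|·|B| = 4·3 = 12 pairs (a, b) and collect distinct sums.
a = -8: -8+-3=-11, -8+0=-8, -8+9=1
a = -7: -7+-3=-10, -7+0=-7, -7+9=2
a = 4: 4+-3=1, 4+0=4, 4+9=13
a = 5: 5+-3=2, 5+0=5, 5+9=14
Collecting distinct sums: A + B = {-11, -10, -8, -7, 1, 2, 4, 5, 13, 14}
|A + B| = 10

A + B = {-11, -10, -8, -7, 1, 2, 4, 5, 13, 14}


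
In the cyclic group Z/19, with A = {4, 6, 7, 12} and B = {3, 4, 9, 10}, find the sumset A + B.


Work in Z/19Z: reduce every sum a + b modulo 19.
Enumerate all 16 pairs:
a = 4: 4+3=7, 4+4=8, 4+9=13, 4+10=14
a = 6: 6+3=9, 6+4=10, 6+9=15, 6+10=16
a = 7: 7+3=10, 7+4=11, 7+9=16, 7+10=17
a = 12: 12+3=15, 12+4=16, 12+9=2, 12+10=3
Distinct residues collected: {2, 3, 7, 8, 9, 10, 11, 13, 14, 15, 16, 17}
|A + B| = 12 (out of 19 total residues).

A + B = {2, 3, 7, 8, 9, 10, 11, 13, 14, 15, 16, 17}


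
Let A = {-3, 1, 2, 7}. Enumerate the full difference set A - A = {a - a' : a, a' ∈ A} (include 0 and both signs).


A - A = {a - a' : a, a' ∈ A}.
Compute a - a' for each ordered pair (a, a'):
a = -3: -3--3=0, -3-1=-4, -3-2=-5, -3-7=-10
a = 1: 1--3=4, 1-1=0, 1-2=-1, 1-7=-6
a = 2: 2--3=5, 2-1=1, 2-2=0, 2-7=-5
a = 7: 7--3=10, 7-1=6, 7-2=5, 7-7=0
Collecting distinct values (and noting 0 appears from a-a):
A - A = {-10, -6, -5, -4, -1, 0, 1, 4, 5, 6, 10}
|A - A| = 11

A - A = {-10, -6, -5, -4, -1, 0, 1, 4, 5, 6, 10}


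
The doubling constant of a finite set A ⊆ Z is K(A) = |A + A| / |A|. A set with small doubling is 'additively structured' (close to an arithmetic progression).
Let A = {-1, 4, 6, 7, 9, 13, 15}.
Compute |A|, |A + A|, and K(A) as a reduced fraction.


|A| = 7.
Compute A + A by enumerating all 49 pairs.
A + A = {-2, 3, 5, 6, 8, 10, 11, 12, 13, 14, 15, 16, 17, 18, 19, 20, 21, 22, 24, 26, 28, 30}, so |A + A| = 22.
K = |A + A| / |A| = 22/7 (already in lowest terms) ≈ 3.1429.
Reference: AP of size 7 gives K = 13/7 ≈ 1.8571; a fully generic set of size 7 gives K ≈ 4.0000.

|A| = 7, |A + A| = 22, K = 22/7.


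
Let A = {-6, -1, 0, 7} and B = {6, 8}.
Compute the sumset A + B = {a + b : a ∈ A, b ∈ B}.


A + B = {a + b : a ∈ A, b ∈ B}.
Enumerate all |A|·|B| = 4·2 = 8 pairs (a, b) and collect distinct sums.
a = -6: -6+6=0, -6+8=2
a = -1: -1+6=5, -1+8=7
a = 0: 0+6=6, 0+8=8
a = 7: 7+6=13, 7+8=15
Collecting distinct sums: A + B = {0, 2, 5, 6, 7, 8, 13, 15}
|A + B| = 8

A + B = {0, 2, 5, 6, 7, 8, 13, 15}


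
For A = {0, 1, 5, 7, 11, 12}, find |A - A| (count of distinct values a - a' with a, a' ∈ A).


A - A = {a - a' : a, a' ∈ A}; |A| = 6.
Bounds: 2|A|-1 ≤ |A - A| ≤ |A|² - |A| + 1, i.e. 11 ≤ |A - A| ≤ 31.
Note: 0 ∈ A - A always (from a - a). The set is symmetric: if d ∈ A - A then -d ∈ A - A.
Enumerate nonzero differences d = a - a' with a > a' (then include -d):
Positive differences: {1, 2, 4, 5, 6, 7, 10, 11, 12}
Full difference set: {0} ∪ (positive diffs) ∪ (negative diffs).
|A - A| = 1 + 2·9 = 19 (matches direct enumeration: 19).

|A - A| = 19


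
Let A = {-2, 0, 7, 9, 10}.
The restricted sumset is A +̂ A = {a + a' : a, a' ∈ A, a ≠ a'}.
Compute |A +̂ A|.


Restricted sumset: A +̂ A = {a + a' : a ∈ A, a' ∈ A, a ≠ a'}.
Equivalently, take A + A and drop any sum 2a that is achievable ONLY as a + a for a ∈ A (i.e. sums representable only with equal summands).
Enumerate pairs (a, a') with a < a' (symmetric, so each unordered pair gives one sum; this covers all a ≠ a'):
  -2 + 0 = -2
  -2 + 7 = 5
  -2 + 9 = 7
  -2 + 10 = 8
  0 + 7 = 7
  0 + 9 = 9
  0 + 10 = 10
  7 + 9 = 16
  7 + 10 = 17
  9 + 10 = 19
Collected distinct sums: {-2, 5, 7, 8, 9, 10, 16, 17, 19}
|A +̂ A| = 9
(Reference bound: |A +̂ A| ≥ 2|A| - 3 for |A| ≥ 2, with |A| = 5 giving ≥ 7.)

|A +̂ A| = 9


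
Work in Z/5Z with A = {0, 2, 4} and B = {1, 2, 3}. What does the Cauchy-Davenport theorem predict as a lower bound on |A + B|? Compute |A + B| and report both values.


Cauchy-Davenport: |A + B| ≥ min(p, |A| + |B| - 1) for A, B nonempty in Z/pZ.
|A| = 3, |B| = 3, p = 5.
CD lower bound = min(5, 3 + 3 - 1) = min(5, 5) = 5.
Compute A + B mod 5 directly:
a = 0: 0+1=1, 0+2=2, 0+3=3
a = 2: 2+1=3, 2+2=4, 2+3=0
a = 4: 4+1=0, 4+2=1, 4+3=2
A + B = {0, 1, 2, 3, 4}, so |A + B| = 5.
Verify: 5 ≥ 5? Yes ✓.

CD lower bound = 5, actual |A + B| = 5.


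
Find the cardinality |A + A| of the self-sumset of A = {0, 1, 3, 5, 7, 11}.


A + A = {a + a' : a, a' ∈ A}; |A| = 6.
General bounds: 2|A| - 1 ≤ |A + A| ≤ |A|(|A|+1)/2, i.e. 11 ≤ |A + A| ≤ 21.
Lower bound 2|A|-1 is attained iff A is an arithmetic progression.
Enumerate sums a + a' for a ≤ a' (symmetric, so this suffices):
a = 0: 0+0=0, 0+1=1, 0+3=3, 0+5=5, 0+7=7, 0+11=11
a = 1: 1+1=2, 1+3=4, 1+5=6, 1+7=8, 1+11=12
a = 3: 3+3=6, 3+5=8, 3+7=10, 3+11=14
a = 5: 5+5=10, 5+7=12, 5+11=16
a = 7: 7+7=14, 7+11=18
a = 11: 11+11=22
Distinct sums: {0, 1, 2, 3, 4, 5, 6, 7, 8, 10, 11, 12, 14, 16, 18, 22}
|A + A| = 16

|A + A| = 16


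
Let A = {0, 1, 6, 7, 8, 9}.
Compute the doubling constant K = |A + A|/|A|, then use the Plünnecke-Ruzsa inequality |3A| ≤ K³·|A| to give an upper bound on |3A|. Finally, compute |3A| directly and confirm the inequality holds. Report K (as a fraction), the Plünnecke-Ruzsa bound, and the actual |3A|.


|A| = 6.
Step 1: Compute A + A by enumerating all 36 pairs.
A + A = {0, 1, 2, 6, 7, 8, 9, 10, 12, 13, 14, 15, 16, 17, 18}, so |A + A| = 15.
Step 2: Doubling constant K = |A + A|/|A| = 15/6 = 15/6 ≈ 2.5000.
Step 3: Plünnecke-Ruzsa gives |3A| ≤ K³·|A| = (2.5000)³ · 6 ≈ 93.7500.
Step 4: Compute 3A = A + A + A directly by enumerating all triples (a,b,c) ∈ A³; |3A| = 26.
Step 5: Check 26 ≤ 93.7500? Yes ✓.

K = 15/6, Plünnecke-Ruzsa bound K³|A| ≈ 93.7500, |3A| = 26, inequality holds.


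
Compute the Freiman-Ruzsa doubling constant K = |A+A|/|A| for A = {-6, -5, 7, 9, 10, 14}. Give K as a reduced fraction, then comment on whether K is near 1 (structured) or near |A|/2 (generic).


|A| = 6.
Compute A + A by enumerating all 36 pairs.
A + A = {-12, -11, -10, 1, 2, 3, 4, 5, 8, 9, 14, 16, 17, 18, 19, 20, 21, 23, 24, 28}, so |A + A| = 20.
K = |A + A| / |A| = 20/6 = 10/3 ≈ 3.3333.
Reference: AP of size 6 gives K = 11/6 ≈ 1.8333; a fully generic set of size 6 gives K ≈ 3.5000.

|A| = 6, |A + A| = 20, K = 20/6 = 10/3.


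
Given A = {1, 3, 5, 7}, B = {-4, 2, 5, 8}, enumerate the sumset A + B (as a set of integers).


A + B = {a + b : a ∈ A, b ∈ B}.
Enumerate all |A|·|B| = 4·4 = 16 pairs (a, b) and collect distinct sums.
a = 1: 1+-4=-3, 1+2=3, 1+5=6, 1+8=9
a = 3: 3+-4=-1, 3+2=5, 3+5=8, 3+8=11
a = 5: 5+-4=1, 5+2=7, 5+5=10, 5+8=13
a = 7: 7+-4=3, 7+2=9, 7+5=12, 7+8=15
Collecting distinct sums: A + B = {-3, -1, 1, 3, 5, 6, 7, 8, 9, 10, 11, 12, 13, 15}
|A + B| = 14

A + B = {-3, -1, 1, 3, 5, 6, 7, 8, 9, 10, 11, 12, 13, 15}


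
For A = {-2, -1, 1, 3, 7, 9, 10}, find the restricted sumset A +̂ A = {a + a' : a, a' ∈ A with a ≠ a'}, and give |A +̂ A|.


Restricted sumset: A +̂ A = {a + a' : a ∈ A, a' ∈ A, a ≠ a'}.
Equivalently, take A + A and drop any sum 2a that is achievable ONLY as a + a for a ∈ A (i.e. sums representable only with equal summands).
Enumerate pairs (a, a') with a < a' (symmetric, so each unordered pair gives one sum; this covers all a ≠ a'):
  -2 + -1 = -3
  -2 + 1 = -1
  -2 + 3 = 1
  -2 + 7 = 5
  -2 + 9 = 7
  -2 + 10 = 8
  -1 + 1 = 0
  -1 + 3 = 2
  -1 + 7 = 6
  -1 + 9 = 8
  -1 + 10 = 9
  1 + 3 = 4
  1 + 7 = 8
  1 + 9 = 10
  1 + 10 = 11
  3 + 7 = 10
  3 + 9 = 12
  3 + 10 = 13
  7 + 9 = 16
  7 + 10 = 17
  9 + 10 = 19
Collected distinct sums: {-3, -1, 0, 1, 2, 4, 5, 6, 7, 8, 9, 10, 11, 12, 13, 16, 17, 19}
|A +̂ A| = 18
(Reference bound: |A +̂ A| ≥ 2|A| - 3 for |A| ≥ 2, with |A| = 7 giving ≥ 11.)

|A +̂ A| = 18


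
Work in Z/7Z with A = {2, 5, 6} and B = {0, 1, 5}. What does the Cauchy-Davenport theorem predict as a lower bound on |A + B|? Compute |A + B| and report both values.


Cauchy-Davenport: |A + B| ≥ min(p, |A| + |B| - 1) for A, B nonempty in Z/pZ.
|A| = 3, |B| = 3, p = 7.
CD lower bound = min(7, 3 + 3 - 1) = min(7, 5) = 5.
Compute A + B mod 7 directly:
a = 2: 2+0=2, 2+1=3, 2+5=0
a = 5: 5+0=5, 5+1=6, 5+5=3
a = 6: 6+0=6, 6+1=0, 6+5=4
A + B = {0, 2, 3, 4, 5, 6}, so |A + B| = 6.
Verify: 6 ≥ 5? Yes ✓.

CD lower bound = 5, actual |A + B| = 6.


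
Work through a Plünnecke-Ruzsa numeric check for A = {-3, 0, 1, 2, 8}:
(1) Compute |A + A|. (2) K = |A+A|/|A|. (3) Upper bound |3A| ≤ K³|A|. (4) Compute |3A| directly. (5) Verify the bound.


|A| = 5.
Step 1: Compute A + A by enumerating all 25 pairs.
A + A = {-6, -3, -2, -1, 0, 1, 2, 3, 4, 5, 8, 9, 10, 16}, so |A + A| = 14.
Step 2: Doubling constant K = |A + A|/|A| = 14/5 = 14/5 ≈ 2.8000.
Step 3: Plünnecke-Ruzsa gives |3A| ≤ K³·|A| = (2.8000)³ · 5 ≈ 109.7600.
Step 4: Compute 3A = A + A + A directly by enumerating all triples (a,b,c) ∈ A³; |3A| = 25.
Step 5: Check 25 ≤ 109.7600? Yes ✓.

K = 14/5, Plünnecke-Ruzsa bound K³|A| ≈ 109.7600, |3A| = 25, inequality holds.


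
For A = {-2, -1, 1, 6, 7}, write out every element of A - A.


A - A = {a - a' : a, a' ∈ A}.
Compute a - a' for each ordered pair (a, a'):
a = -2: -2--2=0, -2--1=-1, -2-1=-3, -2-6=-8, -2-7=-9
a = -1: -1--2=1, -1--1=0, -1-1=-2, -1-6=-7, -1-7=-8
a = 1: 1--2=3, 1--1=2, 1-1=0, 1-6=-5, 1-7=-6
a = 6: 6--2=8, 6--1=7, 6-1=5, 6-6=0, 6-7=-1
a = 7: 7--2=9, 7--1=8, 7-1=6, 7-6=1, 7-7=0
Collecting distinct values (and noting 0 appears from a-a):
A - A = {-9, -8, -7, -6, -5, -3, -2, -1, 0, 1, 2, 3, 5, 6, 7, 8, 9}
|A - A| = 17

A - A = {-9, -8, -7, -6, -5, -3, -2, -1, 0, 1, 2, 3, 5, 6, 7, 8, 9}


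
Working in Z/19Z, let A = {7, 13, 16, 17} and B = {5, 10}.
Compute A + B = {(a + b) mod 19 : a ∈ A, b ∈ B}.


Work in Z/19Z: reduce every sum a + b modulo 19.
Enumerate all 8 pairs:
a = 7: 7+5=12, 7+10=17
a = 13: 13+5=18, 13+10=4
a = 16: 16+5=2, 16+10=7
a = 17: 17+5=3, 17+10=8
Distinct residues collected: {2, 3, 4, 7, 8, 12, 17, 18}
|A + B| = 8 (out of 19 total residues).

A + B = {2, 3, 4, 7, 8, 12, 17, 18}


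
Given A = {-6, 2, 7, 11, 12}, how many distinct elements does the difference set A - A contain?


A - A = {a - a' : a, a' ∈ A}; |A| = 5.
Bounds: 2|A|-1 ≤ |A - A| ≤ |A|² - |A| + 1, i.e. 9 ≤ |A - A| ≤ 21.
Note: 0 ∈ A - A always (from a - a). The set is symmetric: if d ∈ A - A then -d ∈ A - A.
Enumerate nonzero differences d = a - a' with a > a' (then include -d):
Positive differences: {1, 4, 5, 8, 9, 10, 13, 17, 18}
Full difference set: {0} ∪ (positive diffs) ∪ (negative diffs).
|A - A| = 1 + 2·9 = 19 (matches direct enumeration: 19).

|A - A| = 19


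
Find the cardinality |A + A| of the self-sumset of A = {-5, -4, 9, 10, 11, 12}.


A + A = {a + a' : a, a' ∈ A}; |A| = 6.
General bounds: 2|A| - 1 ≤ |A + A| ≤ |A|(|A|+1)/2, i.e. 11 ≤ |A + A| ≤ 21.
Lower bound 2|A|-1 is attained iff A is an arithmetic progression.
Enumerate sums a + a' for a ≤ a' (symmetric, so this suffices):
a = -5: -5+-5=-10, -5+-4=-9, -5+9=4, -5+10=5, -5+11=6, -5+12=7
a = -4: -4+-4=-8, -4+9=5, -4+10=6, -4+11=7, -4+12=8
a = 9: 9+9=18, 9+10=19, 9+11=20, 9+12=21
a = 10: 10+10=20, 10+11=21, 10+12=22
a = 11: 11+11=22, 11+12=23
a = 12: 12+12=24
Distinct sums: {-10, -9, -8, 4, 5, 6, 7, 8, 18, 19, 20, 21, 22, 23, 24}
|A + A| = 15

|A + A| = 15


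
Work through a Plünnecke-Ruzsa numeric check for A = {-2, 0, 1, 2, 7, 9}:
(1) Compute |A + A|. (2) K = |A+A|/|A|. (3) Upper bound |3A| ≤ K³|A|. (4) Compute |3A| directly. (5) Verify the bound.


|A| = 6.
Step 1: Compute A + A by enumerating all 36 pairs.
A + A = {-4, -2, -1, 0, 1, 2, 3, 4, 5, 7, 8, 9, 10, 11, 14, 16, 18}, so |A + A| = 17.
Step 2: Doubling constant K = |A + A|/|A| = 17/6 = 17/6 ≈ 2.8333.
Step 3: Plünnecke-Ruzsa gives |3A| ≤ K³·|A| = (2.8333)³ · 6 ≈ 136.4722.
Step 4: Compute 3A = A + A + A directly by enumerating all triples (a,b,c) ∈ A³; |3A| = 30.
Step 5: Check 30 ≤ 136.4722? Yes ✓.

K = 17/6, Plünnecke-Ruzsa bound K³|A| ≈ 136.4722, |3A| = 30, inequality holds.


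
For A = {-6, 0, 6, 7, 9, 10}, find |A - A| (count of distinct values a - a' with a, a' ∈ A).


A - A = {a - a' : a, a' ∈ A}; |A| = 6.
Bounds: 2|A|-1 ≤ |A - A| ≤ |A|² - |A| + 1, i.e. 11 ≤ |A - A| ≤ 31.
Note: 0 ∈ A - A always (from a - a). The set is symmetric: if d ∈ A - A then -d ∈ A - A.
Enumerate nonzero differences d = a - a' with a > a' (then include -d):
Positive differences: {1, 2, 3, 4, 6, 7, 9, 10, 12, 13, 15, 16}
Full difference set: {0} ∪ (positive diffs) ∪ (negative diffs).
|A - A| = 1 + 2·12 = 25 (matches direct enumeration: 25).

|A - A| = 25


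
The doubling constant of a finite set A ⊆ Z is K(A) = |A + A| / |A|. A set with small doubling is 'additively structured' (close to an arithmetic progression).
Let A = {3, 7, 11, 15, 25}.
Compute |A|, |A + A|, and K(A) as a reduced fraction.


|A| = 5.
Compute A + A by enumerating all 25 pairs.
A + A = {6, 10, 14, 18, 22, 26, 28, 30, 32, 36, 40, 50}, so |A + A| = 12.
K = |A + A| / |A| = 12/5 (already in lowest terms) ≈ 2.4000.
Reference: AP of size 5 gives K = 9/5 ≈ 1.8000; a fully generic set of size 5 gives K ≈ 3.0000.

|A| = 5, |A + A| = 12, K = 12/5.


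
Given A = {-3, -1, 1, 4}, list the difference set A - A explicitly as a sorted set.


A - A = {a - a' : a, a' ∈ A}.
Compute a - a' for each ordered pair (a, a'):
a = -3: -3--3=0, -3--1=-2, -3-1=-4, -3-4=-7
a = -1: -1--3=2, -1--1=0, -1-1=-2, -1-4=-5
a = 1: 1--3=4, 1--1=2, 1-1=0, 1-4=-3
a = 4: 4--3=7, 4--1=5, 4-1=3, 4-4=0
Collecting distinct values (and noting 0 appears from a-a):
A - A = {-7, -5, -4, -3, -2, 0, 2, 3, 4, 5, 7}
|A - A| = 11

A - A = {-7, -5, -4, -3, -2, 0, 2, 3, 4, 5, 7}


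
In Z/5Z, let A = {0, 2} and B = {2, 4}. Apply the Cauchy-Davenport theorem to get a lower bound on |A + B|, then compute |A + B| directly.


Cauchy-Davenport: |A + B| ≥ min(p, |A| + |B| - 1) for A, B nonempty in Z/pZ.
|A| = 2, |B| = 2, p = 5.
CD lower bound = min(5, 2 + 2 - 1) = min(5, 3) = 3.
Compute A + B mod 5 directly:
a = 0: 0+2=2, 0+4=4
a = 2: 2+2=4, 2+4=1
A + B = {1, 2, 4}, so |A + B| = 3.
Verify: 3 ≥ 3? Yes ✓.

CD lower bound = 3, actual |A + B| = 3.


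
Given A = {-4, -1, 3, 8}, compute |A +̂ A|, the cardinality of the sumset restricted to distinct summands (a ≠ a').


Restricted sumset: A +̂ A = {a + a' : a ∈ A, a' ∈ A, a ≠ a'}.
Equivalently, take A + A and drop any sum 2a that is achievable ONLY as a + a for a ∈ A (i.e. sums representable only with equal summands).
Enumerate pairs (a, a') with a < a' (symmetric, so each unordered pair gives one sum; this covers all a ≠ a'):
  -4 + -1 = -5
  -4 + 3 = -1
  -4 + 8 = 4
  -1 + 3 = 2
  -1 + 8 = 7
  3 + 8 = 11
Collected distinct sums: {-5, -1, 2, 4, 7, 11}
|A +̂ A| = 6
(Reference bound: |A +̂ A| ≥ 2|A| - 3 for |A| ≥ 2, with |A| = 4 giving ≥ 5.)

|A +̂ A| = 6


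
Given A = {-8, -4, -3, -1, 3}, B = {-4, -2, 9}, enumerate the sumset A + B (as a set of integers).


A + B = {a + b : a ∈ A, b ∈ B}.
Enumerate all |A|·|B| = 5·3 = 15 pairs (a, b) and collect distinct sums.
a = -8: -8+-4=-12, -8+-2=-10, -8+9=1
a = -4: -4+-4=-8, -4+-2=-6, -4+9=5
a = -3: -3+-4=-7, -3+-2=-5, -3+9=6
a = -1: -1+-4=-5, -1+-2=-3, -1+9=8
a = 3: 3+-4=-1, 3+-2=1, 3+9=12
Collecting distinct sums: A + B = {-12, -10, -8, -7, -6, -5, -3, -1, 1, 5, 6, 8, 12}
|A + B| = 13

A + B = {-12, -10, -8, -7, -6, -5, -3, -1, 1, 5, 6, 8, 12}


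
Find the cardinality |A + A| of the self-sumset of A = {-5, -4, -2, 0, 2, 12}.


A + A = {a + a' : a, a' ∈ A}; |A| = 6.
General bounds: 2|A| - 1 ≤ |A + A| ≤ |A|(|A|+1)/2, i.e. 11 ≤ |A + A| ≤ 21.
Lower bound 2|A|-1 is attained iff A is an arithmetic progression.
Enumerate sums a + a' for a ≤ a' (symmetric, so this suffices):
a = -5: -5+-5=-10, -5+-4=-9, -5+-2=-7, -5+0=-5, -5+2=-3, -5+12=7
a = -4: -4+-4=-8, -4+-2=-6, -4+0=-4, -4+2=-2, -4+12=8
a = -2: -2+-2=-4, -2+0=-2, -2+2=0, -2+12=10
a = 0: 0+0=0, 0+2=2, 0+12=12
a = 2: 2+2=4, 2+12=14
a = 12: 12+12=24
Distinct sums: {-10, -9, -8, -7, -6, -5, -4, -3, -2, 0, 2, 4, 7, 8, 10, 12, 14, 24}
|A + A| = 18

|A + A| = 18


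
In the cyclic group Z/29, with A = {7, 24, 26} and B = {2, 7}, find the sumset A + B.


Work in Z/29Z: reduce every sum a + b modulo 29.
Enumerate all 6 pairs:
a = 7: 7+2=9, 7+7=14
a = 24: 24+2=26, 24+7=2
a = 26: 26+2=28, 26+7=4
Distinct residues collected: {2, 4, 9, 14, 26, 28}
|A + B| = 6 (out of 29 total residues).

A + B = {2, 4, 9, 14, 26, 28}


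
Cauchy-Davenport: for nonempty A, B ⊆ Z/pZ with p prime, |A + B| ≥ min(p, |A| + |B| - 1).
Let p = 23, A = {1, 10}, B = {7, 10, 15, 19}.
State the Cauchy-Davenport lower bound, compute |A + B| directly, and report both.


Cauchy-Davenport: |A + B| ≥ min(p, |A| + |B| - 1) for A, B nonempty in Z/pZ.
|A| = 2, |B| = 4, p = 23.
CD lower bound = min(23, 2 + 4 - 1) = min(23, 5) = 5.
Compute A + B mod 23 directly:
a = 1: 1+7=8, 1+10=11, 1+15=16, 1+19=20
a = 10: 10+7=17, 10+10=20, 10+15=2, 10+19=6
A + B = {2, 6, 8, 11, 16, 17, 20}, so |A + B| = 7.
Verify: 7 ≥ 5? Yes ✓.

CD lower bound = 5, actual |A + B| = 7.


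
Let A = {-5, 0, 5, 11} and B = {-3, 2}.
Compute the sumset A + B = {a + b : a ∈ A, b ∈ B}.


A + B = {a + b : a ∈ A, b ∈ B}.
Enumerate all |A|·|B| = 4·2 = 8 pairs (a, b) and collect distinct sums.
a = -5: -5+-3=-8, -5+2=-3
a = 0: 0+-3=-3, 0+2=2
a = 5: 5+-3=2, 5+2=7
a = 11: 11+-3=8, 11+2=13
Collecting distinct sums: A + B = {-8, -3, 2, 7, 8, 13}
|A + B| = 6

A + B = {-8, -3, 2, 7, 8, 13}


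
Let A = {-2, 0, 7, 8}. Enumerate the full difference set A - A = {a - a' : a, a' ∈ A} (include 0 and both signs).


A - A = {a - a' : a, a' ∈ A}.
Compute a - a' for each ordered pair (a, a'):
a = -2: -2--2=0, -2-0=-2, -2-7=-9, -2-8=-10
a = 0: 0--2=2, 0-0=0, 0-7=-7, 0-8=-8
a = 7: 7--2=9, 7-0=7, 7-7=0, 7-8=-1
a = 8: 8--2=10, 8-0=8, 8-7=1, 8-8=0
Collecting distinct values (and noting 0 appears from a-a):
A - A = {-10, -9, -8, -7, -2, -1, 0, 1, 2, 7, 8, 9, 10}
|A - A| = 13

A - A = {-10, -9, -8, -7, -2, -1, 0, 1, 2, 7, 8, 9, 10}


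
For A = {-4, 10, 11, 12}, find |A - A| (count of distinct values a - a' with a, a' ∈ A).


A - A = {a - a' : a, a' ∈ A}; |A| = 4.
Bounds: 2|A|-1 ≤ |A - A| ≤ |A|² - |A| + 1, i.e. 7 ≤ |A - A| ≤ 13.
Note: 0 ∈ A - A always (from a - a). The set is symmetric: if d ∈ A - A then -d ∈ A - A.
Enumerate nonzero differences d = a - a' with a > a' (then include -d):
Positive differences: {1, 2, 14, 15, 16}
Full difference set: {0} ∪ (positive diffs) ∪ (negative diffs).
|A - A| = 1 + 2·5 = 11 (matches direct enumeration: 11).

|A - A| = 11


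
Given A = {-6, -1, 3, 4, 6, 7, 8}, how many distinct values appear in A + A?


A + A = {a + a' : a, a' ∈ A}; |A| = 7.
General bounds: 2|A| - 1 ≤ |A + A| ≤ |A|(|A|+1)/2, i.e. 13 ≤ |A + A| ≤ 28.
Lower bound 2|A|-1 is attained iff A is an arithmetic progression.
Enumerate sums a + a' for a ≤ a' (symmetric, so this suffices):
a = -6: -6+-6=-12, -6+-1=-7, -6+3=-3, -6+4=-2, -6+6=0, -6+7=1, -6+8=2
a = -1: -1+-1=-2, -1+3=2, -1+4=3, -1+6=5, -1+7=6, -1+8=7
a = 3: 3+3=6, 3+4=7, 3+6=9, 3+7=10, 3+8=11
a = 4: 4+4=8, 4+6=10, 4+7=11, 4+8=12
a = 6: 6+6=12, 6+7=13, 6+8=14
a = 7: 7+7=14, 7+8=15
a = 8: 8+8=16
Distinct sums: {-12, -7, -3, -2, 0, 1, 2, 3, 5, 6, 7, 8, 9, 10, 11, 12, 13, 14, 15, 16}
|A + A| = 20

|A + A| = 20


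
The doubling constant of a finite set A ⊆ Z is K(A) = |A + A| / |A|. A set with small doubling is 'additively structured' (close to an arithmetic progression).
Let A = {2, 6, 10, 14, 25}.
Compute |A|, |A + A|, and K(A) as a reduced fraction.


|A| = 5.
Compute A + A by enumerating all 25 pairs.
A + A = {4, 8, 12, 16, 20, 24, 27, 28, 31, 35, 39, 50}, so |A + A| = 12.
K = |A + A| / |A| = 12/5 (already in lowest terms) ≈ 2.4000.
Reference: AP of size 5 gives K = 9/5 ≈ 1.8000; a fully generic set of size 5 gives K ≈ 3.0000.

|A| = 5, |A + A| = 12, K = 12/5.


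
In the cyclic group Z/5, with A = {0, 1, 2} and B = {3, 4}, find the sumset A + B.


Work in Z/5Z: reduce every sum a + b modulo 5.
Enumerate all 6 pairs:
a = 0: 0+3=3, 0+4=4
a = 1: 1+3=4, 1+4=0
a = 2: 2+3=0, 2+4=1
Distinct residues collected: {0, 1, 3, 4}
|A + B| = 4 (out of 5 total residues).

A + B = {0, 1, 3, 4}


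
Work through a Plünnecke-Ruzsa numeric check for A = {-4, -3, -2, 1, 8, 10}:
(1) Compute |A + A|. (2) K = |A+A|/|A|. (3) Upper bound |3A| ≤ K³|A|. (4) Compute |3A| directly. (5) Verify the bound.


|A| = 6.
Step 1: Compute A + A by enumerating all 36 pairs.
A + A = {-8, -7, -6, -5, -4, -3, -2, -1, 2, 4, 5, 6, 7, 8, 9, 11, 16, 18, 20}, so |A + A| = 19.
Step 2: Doubling constant K = |A + A|/|A| = 19/6 = 19/6 ≈ 3.1667.
Step 3: Plünnecke-Ruzsa gives |3A| ≤ K³·|A| = (3.1667)³ · 6 ≈ 190.5278.
Step 4: Compute 3A = A + A + A directly by enumerating all triples (a,b,c) ∈ A³; |3A| = 36.
Step 5: Check 36 ≤ 190.5278? Yes ✓.

K = 19/6, Plünnecke-Ruzsa bound K³|A| ≈ 190.5278, |3A| = 36, inequality holds.


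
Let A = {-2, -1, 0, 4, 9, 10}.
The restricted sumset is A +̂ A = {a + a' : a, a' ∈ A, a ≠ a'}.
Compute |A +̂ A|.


Restricted sumset: A +̂ A = {a + a' : a ∈ A, a' ∈ A, a ≠ a'}.
Equivalently, take A + A and drop any sum 2a that is achievable ONLY as a + a for a ∈ A (i.e. sums representable only with equal summands).
Enumerate pairs (a, a') with a < a' (symmetric, so each unordered pair gives one sum; this covers all a ≠ a'):
  -2 + -1 = -3
  -2 + 0 = -2
  -2 + 4 = 2
  -2 + 9 = 7
  -2 + 10 = 8
  -1 + 0 = -1
  -1 + 4 = 3
  -1 + 9 = 8
  -1 + 10 = 9
  0 + 4 = 4
  0 + 9 = 9
  0 + 10 = 10
  4 + 9 = 13
  4 + 10 = 14
  9 + 10 = 19
Collected distinct sums: {-3, -2, -1, 2, 3, 4, 7, 8, 9, 10, 13, 14, 19}
|A +̂ A| = 13
(Reference bound: |A +̂ A| ≥ 2|A| - 3 for |A| ≥ 2, with |A| = 6 giving ≥ 9.)

|A +̂ A| = 13


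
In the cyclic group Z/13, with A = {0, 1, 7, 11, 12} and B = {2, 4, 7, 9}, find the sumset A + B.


Work in Z/13Z: reduce every sum a + b modulo 13.
Enumerate all 20 pairs:
a = 0: 0+2=2, 0+4=4, 0+7=7, 0+9=9
a = 1: 1+2=3, 1+4=5, 1+7=8, 1+9=10
a = 7: 7+2=9, 7+4=11, 7+7=1, 7+9=3
a = 11: 11+2=0, 11+4=2, 11+7=5, 11+9=7
a = 12: 12+2=1, 12+4=3, 12+7=6, 12+9=8
Distinct residues collected: {0, 1, 2, 3, 4, 5, 6, 7, 8, 9, 10, 11}
|A + B| = 12 (out of 13 total residues).

A + B = {0, 1, 2, 3, 4, 5, 6, 7, 8, 9, 10, 11}


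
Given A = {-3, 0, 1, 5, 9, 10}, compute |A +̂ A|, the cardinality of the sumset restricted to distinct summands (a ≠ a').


Restricted sumset: A +̂ A = {a + a' : a ∈ A, a' ∈ A, a ≠ a'}.
Equivalently, take A + A and drop any sum 2a that is achievable ONLY as a + a for a ∈ A (i.e. sums representable only with equal summands).
Enumerate pairs (a, a') with a < a' (symmetric, so each unordered pair gives one sum; this covers all a ≠ a'):
  -3 + 0 = -3
  -3 + 1 = -2
  -3 + 5 = 2
  -3 + 9 = 6
  -3 + 10 = 7
  0 + 1 = 1
  0 + 5 = 5
  0 + 9 = 9
  0 + 10 = 10
  1 + 5 = 6
  1 + 9 = 10
  1 + 10 = 11
  5 + 9 = 14
  5 + 10 = 15
  9 + 10 = 19
Collected distinct sums: {-3, -2, 1, 2, 5, 6, 7, 9, 10, 11, 14, 15, 19}
|A +̂ A| = 13
(Reference bound: |A +̂ A| ≥ 2|A| - 3 for |A| ≥ 2, with |A| = 6 giving ≥ 9.)

|A +̂ A| = 13


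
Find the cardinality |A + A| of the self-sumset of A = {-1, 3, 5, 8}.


A + A = {a + a' : a, a' ∈ A}; |A| = 4.
General bounds: 2|A| - 1 ≤ |A + A| ≤ |A|(|A|+1)/2, i.e. 7 ≤ |A + A| ≤ 10.
Lower bound 2|A|-1 is attained iff A is an arithmetic progression.
Enumerate sums a + a' for a ≤ a' (symmetric, so this suffices):
a = -1: -1+-1=-2, -1+3=2, -1+5=4, -1+8=7
a = 3: 3+3=6, 3+5=8, 3+8=11
a = 5: 5+5=10, 5+8=13
a = 8: 8+8=16
Distinct sums: {-2, 2, 4, 6, 7, 8, 10, 11, 13, 16}
|A + A| = 10

|A + A| = 10


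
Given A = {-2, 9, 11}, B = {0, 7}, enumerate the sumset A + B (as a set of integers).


A + B = {a + b : a ∈ A, b ∈ B}.
Enumerate all |A|·|B| = 3·2 = 6 pairs (a, b) and collect distinct sums.
a = -2: -2+0=-2, -2+7=5
a = 9: 9+0=9, 9+7=16
a = 11: 11+0=11, 11+7=18
Collecting distinct sums: A + B = {-2, 5, 9, 11, 16, 18}
|A + B| = 6

A + B = {-2, 5, 9, 11, 16, 18}


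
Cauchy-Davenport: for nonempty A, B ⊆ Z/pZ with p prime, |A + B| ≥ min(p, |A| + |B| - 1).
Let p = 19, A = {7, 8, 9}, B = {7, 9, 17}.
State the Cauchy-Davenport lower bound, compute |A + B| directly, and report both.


Cauchy-Davenport: |A + B| ≥ min(p, |A| + |B| - 1) for A, B nonempty in Z/pZ.
|A| = 3, |B| = 3, p = 19.
CD lower bound = min(19, 3 + 3 - 1) = min(19, 5) = 5.
Compute A + B mod 19 directly:
a = 7: 7+7=14, 7+9=16, 7+17=5
a = 8: 8+7=15, 8+9=17, 8+17=6
a = 9: 9+7=16, 9+9=18, 9+17=7
A + B = {5, 6, 7, 14, 15, 16, 17, 18}, so |A + B| = 8.
Verify: 8 ≥ 5? Yes ✓.

CD lower bound = 5, actual |A + B| = 8.


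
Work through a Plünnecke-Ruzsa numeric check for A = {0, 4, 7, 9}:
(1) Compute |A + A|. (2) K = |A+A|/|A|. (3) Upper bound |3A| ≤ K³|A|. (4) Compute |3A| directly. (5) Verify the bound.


|A| = 4.
Step 1: Compute A + A by enumerating all 16 pairs.
A + A = {0, 4, 7, 8, 9, 11, 13, 14, 16, 18}, so |A + A| = 10.
Step 2: Doubling constant K = |A + A|/|A| = 10/4 = 10/4 ≈ 2.5000.
Step 3: Plünnecke-Ruzsa gives |3A| ≤ K³·|A| = (2.5000)³ · 4 ≈ 62.5000.
Step 4: Compute 3A = A + A + A directly by enumerating all triples (a,b,c) ∈ A³; |3A| = 19.
Step 5: Check 19 ≤ 62.5000? Yes ✓.

K = 10/4, Plünnecke-Ruzsa bound K³|A| ≈ 62.5000, |3A| = 19, inequality holds.


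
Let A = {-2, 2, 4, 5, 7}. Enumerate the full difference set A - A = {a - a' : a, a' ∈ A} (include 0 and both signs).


A - A = {a - a' : a, a' ∈ A}.
Compute a - a' for each ordered pair (a, a'):
a = -2: -2--2=0, -2-2=-4, -2-4=-6, -2-5=-7, -2-7=-9
a = 2: 2--2=4, 2-2=0, 2-4=-2, 2-5=-3, 2-7=-5
a = 4: 4--2=6, 4-2=2, 4-4=0, 4-5=-1, 4-7=-3
a = 5: 5--2=7, 5-2=3, 5-4=1, 5-5=0, 5-7=-2
a = 7: 7--2=9, 7-2=5, 7-4=3, 7-5=2, 7-7=0
Collecting distinct values (and noting 0 appears from a-a):
A - A = {-9, -7, -6, -5, -4, -3, -2, -1, 0, 1, 2, 3, 4, 5, 6, 7, 9}
|A - A| = 17

A - A = {-9, -7, -6, -5, -4, -3, -2, -1, 0, 1, 2, 3, 4, 5, 6, 7, 9}


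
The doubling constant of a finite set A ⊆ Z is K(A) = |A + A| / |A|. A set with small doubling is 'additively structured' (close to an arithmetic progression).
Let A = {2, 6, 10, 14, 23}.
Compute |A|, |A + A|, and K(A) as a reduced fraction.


|A| = 5.
Compute A + A by enumerating all 25 pairs.
A + A = {4, 8, 12, 16, 20, 24, 25, 28, 29, 33, 37, 46}, so |A + A| = 12.
K = |A + A| / |A| = 12/5 (already in lowest terms) ≈ 2.4000.
Reference: AP of size 5 gives K = 9/5 ≈ 1.8000; a fully generic set of size 5 gives K ≈ 3.0000.

|A| = 5, |A + A| = 12, K = 12/5.


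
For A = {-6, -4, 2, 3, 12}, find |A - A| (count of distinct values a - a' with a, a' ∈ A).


A - A = {a - a' : a, a' ∈ A}; |A| = 5.
Bounds: 2|A|-1 ≤ |A - A| ≤ |A|² - |A| + 1, i.e. 9 ≤ |A - A| ≤ 21.
Note: 0 ∈ A - A always (from a - a). The set is symmetric: if d ∈ A - A then -d ∈ A - A.
Enumerate nonzero differences d = a - a' with a > a' (then include -d):
Positive differences: {1, 2, 6, 7, 8, 9, 10, 16, 18}
Full difference set: {0} ∪ (positive diffs) ∪ (negative diffs).
|A - A| = 1 + 2·9 = 19 (matches direct enumeration: 19).

|A - A| = 19


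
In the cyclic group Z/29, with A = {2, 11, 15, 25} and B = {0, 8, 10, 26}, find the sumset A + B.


Work in Z/29Z: reduce every sum a + b modulo 29.
Enumerate all 16 pairs:
a = 2: 2+0=2, 2+8=10, 2+10=12, 2+26=28
a = 11: 11+0=11, 11+8=19, 11+10=21, 11+26=8
a = 15: 15+0=15, 15+8=23, 15+10=25, 15+26=12
a = 25: 25+0=25, 25+8=4, 25+10=6, 25+26=22
Distinct residues collected: {2, 4, 6, 8, 10, 11, 12, 15, 19, 21, 22, 23, 25, 28}
|A + B| = 14 (out of 29 total residues).

A + B = {2, 4, 6, 8, 10, 11, 12, 15, 19, 21, 22, 23, 25, 28}
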